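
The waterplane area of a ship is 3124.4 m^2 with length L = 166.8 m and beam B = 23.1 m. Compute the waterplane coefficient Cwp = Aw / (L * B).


Formula: Cwp = Aw / (L * B)
Step 1 — L * B = 166.8 * 23.1 = 3853.08 m^2
Step 2 — Cwp = 3124.4 / 3853.08 ≈ 0.81088 (5 s.f.)

0.81088


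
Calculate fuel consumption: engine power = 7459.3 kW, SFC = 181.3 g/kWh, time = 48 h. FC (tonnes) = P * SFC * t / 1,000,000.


Formula: FC (tonnes) = P * SFC * t / 1,000,000
Step 1 — P * SFC * t = 7459.3 * 181.3 * 48 = 64913812.32 g
Step 2 — FC (tonnes) = 64913812.32 / 1,000,000 ≈ 64.914 tonnes (5 s.f.)

64.914 tonnes


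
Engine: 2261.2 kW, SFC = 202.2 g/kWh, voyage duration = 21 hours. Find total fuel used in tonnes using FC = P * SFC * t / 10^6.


Formula: FC (tonnes) = P * SFC * t / 1,000,000
Step 1 — P * SFC * t = 2261.2 * 202.2 * 21 = 9601507.44 g
Step 2 — FC (tonnes) = 9601507.44 / 1,000,000 ≈ 9.6015 tonnes (5 s.f.)

9.6015 tonnes


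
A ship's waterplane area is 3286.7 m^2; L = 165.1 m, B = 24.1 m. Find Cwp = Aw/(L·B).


Formula: Cwp = Aw / (L * B)
Step 1 — L * B = 165.1 * 24.1 = 3978.91 m^2
Step 2 — Cwp = 3286.7 / 3978.91 ≈ 0.82603 (5 s.f.)

0.82603


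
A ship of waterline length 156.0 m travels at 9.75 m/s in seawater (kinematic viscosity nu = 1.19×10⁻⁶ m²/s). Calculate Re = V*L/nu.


Formula: Re = V * L / nu
Step 1 — V * L = 9.75 * 156.0 = 1521.0 m^2/s
Step 2 — Re = 1521.0 / 1.19e-6 = 1.28e+09

1.28e+09


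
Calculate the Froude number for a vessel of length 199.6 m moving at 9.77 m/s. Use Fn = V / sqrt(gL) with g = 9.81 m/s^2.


Formula: Fn = V / sqrt(g * L)
Step 1 — g * L = 9.81 * 199.6 = 1958.076
Step 2 — sqrt(g * L) = sqrt(1958.076) = 44.250153
Step 3 — Fn = 9.77 / 44.250153 ≈ 0.22079 (5 s.f.)

0.22079


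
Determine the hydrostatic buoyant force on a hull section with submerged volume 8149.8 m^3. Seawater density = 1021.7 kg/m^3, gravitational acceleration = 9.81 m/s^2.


Formula: Fb = rho * g * V
Substituting: Fb = 1021.7 * 9.81 * 8149.8
Intermediate: 1021.7 * 9.81 = 10022.877
Result: Fb = 10022.877 * 8149.8 ≈ 81684000 N (5 s.f.)

81684000 N


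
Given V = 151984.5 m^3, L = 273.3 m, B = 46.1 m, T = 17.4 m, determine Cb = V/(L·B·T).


Formula: Cb = V / (L * B * T)
Step 1 — L * B * T = 273.3 * 46.1 * 17.4 = 219224.862 m^3
Step 2 — Cb = 151984.5 / 219224.862 ≈ 0.69328 (5 s.f.)

0.69328


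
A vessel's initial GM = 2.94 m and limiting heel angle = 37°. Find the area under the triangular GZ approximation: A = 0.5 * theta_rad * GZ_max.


Formula: GZ_max = GM * sin(theta); Area = 0.5 * theta_rad * GZ_max
Step 1 — GZ_max = 2.94 * sin(37°) = 2.94 * 0.601815 = 1.769336 m
Step 2 — theta_rad = 37 * pi/180 = 0.645772 rad
Step 3 — Area = 0.5 * 0.645772 * 1.769336 ≈ 0.57129 m·rad (5 s.f.)

0.57129 m·rad


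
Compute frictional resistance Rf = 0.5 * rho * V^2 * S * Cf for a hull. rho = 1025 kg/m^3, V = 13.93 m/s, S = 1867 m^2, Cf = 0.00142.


Formula: Rf = 0.5 * rho * V^2 * S * Cf
Step 1 — V^2 = 13.93^2 = 194.0449
Step 2 — 0.5 * rho * V^2 = 0.5 * 1025 * 194.0449 = 99448.01125
Step 3 — Rf = 99448.01125 * 1867 * 0.00142 ≈ 263650 N (5 s.f.)

263650 N


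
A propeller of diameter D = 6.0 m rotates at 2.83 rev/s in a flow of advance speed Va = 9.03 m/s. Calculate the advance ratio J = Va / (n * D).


Formula: J = Va / (n * D)
Step 1 — n * D = 2.83 * 6.0 = 16.98
Step 2 — J = 9.03 / 16.98 ≈ 0.53180 (5 s.f.)

0.53180


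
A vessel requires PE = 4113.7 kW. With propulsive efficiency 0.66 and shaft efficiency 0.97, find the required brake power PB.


Formula: PB = PE / (eta_D * eta_S)
Step 1 — combined efficiency = eta_D * eta_S = 0.66 * 0.97 = 0.6402
Step 2 — PB = 4113.7 / 0.6402 ≈ 6425.6 kW (5 s.f.)

6425.6 kW


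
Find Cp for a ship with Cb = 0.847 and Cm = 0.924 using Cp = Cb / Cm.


Formula: Cp = Cb / Cm
Substituting: Cp = 0.847 / 0.924
Result: Cp ≈ 0.91667 (5 s.f.)

0.91667


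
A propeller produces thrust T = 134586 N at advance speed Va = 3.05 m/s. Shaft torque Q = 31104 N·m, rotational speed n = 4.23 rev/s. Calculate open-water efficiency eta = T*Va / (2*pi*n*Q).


Formula: eta = T * Va / (2 * pi * n * Q)
Step 1 — numerator = T * Va = 134586 * 3.05 = 410487.3
Step 2 — 2 * pi * n = 2 * pi * 4.23 = 26.577874
Step 3 — denominator = 26.577874 * 31104 = 826678.19
Step 4 — eta = 410487.3 / 826678.19 ≈ 0.49655 (5 s.f.)

0.49655


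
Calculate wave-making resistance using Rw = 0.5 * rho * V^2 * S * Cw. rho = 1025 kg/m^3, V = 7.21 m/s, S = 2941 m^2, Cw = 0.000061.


Formula: Rw = 0.5 * rho * V^2 * S * Cw
Step 1 — V^2 = 7.21^2 = 51.9841
Step 2 — 0.5 * rho * V^2 = 0.5 * 1025 * 51.9841 = 26641.85125
Step 3 — Rw = 26641.85125 * 2941 * 0.000061 ≈ 4779.6 N (5 s.f.)

4779.6 N


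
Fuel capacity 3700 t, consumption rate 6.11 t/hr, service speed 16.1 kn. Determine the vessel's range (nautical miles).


Formula: endurance = fuel / rate; range = endurance * speed
Step 1 — endurance = 3700 / 6.11 = 605.5646 hours
Step 2 — range = 605.5646 * 16.1 ≈ 9749.6 nautical miles (5 s.f.)

9749.6 NM


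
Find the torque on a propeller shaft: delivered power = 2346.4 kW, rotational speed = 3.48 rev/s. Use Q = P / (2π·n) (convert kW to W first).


Formula: Q = P_W / (2 * pi * n)
Step 1 — P_W = 2346.4 kW * 1000 = 2346400.0 W
Step 2 — 2 * pi * n = 2 * pi * 3.48 = 21.865485
Step 3 — Q = 2346400.0 / 21.865485 ≈ 107310 N·m (5 s.f.)

107310 N·m


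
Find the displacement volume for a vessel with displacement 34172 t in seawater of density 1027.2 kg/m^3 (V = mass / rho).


Formula: V = mass / rho
Step 1 — convert tonnes to kg: 34172 t * 1000 = 34172000 kg
Step 2 — V = 34172000 / 1027.2 ≈ 33267 m^3 (5 s.f.)

33267 m^3


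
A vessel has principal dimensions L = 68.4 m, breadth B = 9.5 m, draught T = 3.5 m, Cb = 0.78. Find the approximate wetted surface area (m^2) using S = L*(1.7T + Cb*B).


Formula: S = 1.7*L*T + V/T with V = Cb*L*B*T, i.e. S = L * (1.7*T + Cb*B)
Step 1 — 1.7*T = 1.7 * 3.5 = 5.95 m
Step 2 — Cb*B = 0.78 * 9.5 = 7.41 m
Step 3 — 1.7*T + Cb*B = 5.95 + 7.41 = 13.36 m
Step 4 — S = 68.4 * 13.36 ≈ 913.82 m^2 (5 s.f.)

913.82 m^2


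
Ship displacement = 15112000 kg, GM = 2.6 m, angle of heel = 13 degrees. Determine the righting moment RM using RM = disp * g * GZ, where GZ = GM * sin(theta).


Formula: GZ = GM * sin(theta); RM = disp * g * GZ
Step 1 — GZ = 2.6 * sin(13°) = 2.6 * 0.224951 = 0.584873 m
Step 2 — RM = 15112000 * 9.81 * 0.584873 ≈ 86707000 N·m (5 s.f.)

86707000 N·m


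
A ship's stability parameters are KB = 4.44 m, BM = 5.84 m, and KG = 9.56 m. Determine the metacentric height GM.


Formula: GM = KB + BM - KG
Step 1 — KM = KB + BM = 4.44 + 5.84 = 10.28 m
Step 2 — GM = KM - KG = 10.28 - 9.56 = 0.72 m

0.72 m


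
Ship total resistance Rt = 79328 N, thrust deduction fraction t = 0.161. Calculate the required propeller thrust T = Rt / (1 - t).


Formula: T = Rt / (1 - t)
Step 1 — (1 - t) = 1 - 0.161 = 0.839
Step 2 — T = 79328 / 0.839 ≈ 94551 N (5 s.f.)

94551 N


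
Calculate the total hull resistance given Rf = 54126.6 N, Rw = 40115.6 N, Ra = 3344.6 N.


Formula: Rt = Rf + Rw + Ra
Substituting: Rt = 54126.6 + 40115.6 + 3344.6
Result: Rt = 97586.8 N

97586.8 N


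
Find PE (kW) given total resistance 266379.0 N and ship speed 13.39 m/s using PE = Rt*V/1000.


Formula: PE = Rt * V / 1000 (kW)
Step 1 — PE (W) = 266379.0 * 13.39 = 3566814.81 W
Step 2 — PE (kW) = 3566814.81 / 1000 ≈ 3566.8 kW (5 s.f.)

3566.8 kW


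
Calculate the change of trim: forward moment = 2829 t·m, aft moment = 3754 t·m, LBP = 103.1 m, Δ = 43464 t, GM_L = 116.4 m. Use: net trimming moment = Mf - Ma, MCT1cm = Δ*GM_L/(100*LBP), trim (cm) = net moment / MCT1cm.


Formula: net trimming moment = Mf - Ma; MCT1cm = Δ*GM_L/(100*LBP); trim = net moment / MCT1cm
Step 1 — net trimming moment = 2829 - 3754 = -925 t·m
Step 2 — MCT1cm = 43464 * 116.4 / (100 * 103.1) = 490.709 t·m/cm
Step 3 — trim = -925 / 490.709 ≈ -1.8850 cm (5 s.f.)

-1.8850 cm


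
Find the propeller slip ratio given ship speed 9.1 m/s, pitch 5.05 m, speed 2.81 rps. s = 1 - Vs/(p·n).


Formula: s = 1 - Vs / (p * n)
Step 1 — p * n = 5.05 * 2.81 = 14.1905
Step 2 — Vs / (p*n) = 9.1 / 14.1905 = 0.641274 (6 d.p.)
Step 3 — s = 1 - 0.641274 = 0.358726

0.358726


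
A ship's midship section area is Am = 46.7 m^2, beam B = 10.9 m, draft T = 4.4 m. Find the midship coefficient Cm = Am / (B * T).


Formula: Cm = Am / (B * T)
Step 1 — B * T = 10.9 * 4.4 = 47.96 m^2
Step 2 — Cm = 46.7 / 47.96 ≈ 0.97373 (5 s.f.)

0.97373


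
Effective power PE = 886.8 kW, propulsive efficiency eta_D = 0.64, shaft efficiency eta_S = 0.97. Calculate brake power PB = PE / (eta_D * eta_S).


Formula: PB = PE / (eta_D * eta_S)
Step 1 — combined efficiency = eta_D * eta_S = 0.64 * 0.97 = 0.6208
Step 2 — PB = 886.8 / 0.6208 ≈ 1428.5 kW (5 s.f.)

1428.5 kW


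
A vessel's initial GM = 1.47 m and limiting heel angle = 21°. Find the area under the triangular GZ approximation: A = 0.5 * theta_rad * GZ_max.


Formula: GZ_max = GM * sin(theta); Area = 0.5 * theta_rad * GZ_max
Step 1 — GZ_max = 1.47 * sin(21°) = 1.47 * 0.358368 = 0.526801 m
Step 2 — theta_rad = 21 * pi/180 = 0.366519 rad
Step 3 — Area = 0.5 * 0.366519 * 0.526801 ≈ 0.096541 m·rad (5 s.f.)

0.096541 m·rad


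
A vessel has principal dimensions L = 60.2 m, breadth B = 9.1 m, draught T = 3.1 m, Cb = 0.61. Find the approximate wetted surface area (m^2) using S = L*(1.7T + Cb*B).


Formula: S = 1.7*L*T + V/T with V = Cb*L*B*T, i.e. S = L * (1.7*T + Cb*B)
Step 1 — 1.7*T = 1.7 * 3.1 = 5.27 m
Step 2 — Cb*B = 0.61 * 9.1 = 5.551 m
Step 3 — 1.7*T + Cb*B = 5.27 + 5.551 = 10.821 m
Step 4 — S = 60.2 * 10.821 ≈ 651.42 m^2 (5 s.f.)

651.42 m^2


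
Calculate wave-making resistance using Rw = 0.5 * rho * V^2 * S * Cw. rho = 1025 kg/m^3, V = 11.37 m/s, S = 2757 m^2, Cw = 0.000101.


Formula: Rw = 0.5 * rho * V^2 * S * Cw
Step 1 — V^2 = 11.37^2 = 129.2769
Step 2 — 0.5 * rho * V^2 = 0.5 * 1025 * 129.2769 = 66254.41125
Step 3 — Rw = 66254.41125 * 2757 * 0.000101 ≈ 18449 N (5 s.f.)

18449 N


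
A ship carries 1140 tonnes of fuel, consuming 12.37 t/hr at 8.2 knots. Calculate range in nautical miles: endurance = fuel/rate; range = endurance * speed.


Formula: endurance = fuel / rate; range = endurance * speed
Step 1 — endurance = 1140 / 12.37 = 92.1584 hours
Step 2 — range = 92.1584 * 8.2 ≈ 755.70 nautical miles (5 s.f.)

755.70 NM


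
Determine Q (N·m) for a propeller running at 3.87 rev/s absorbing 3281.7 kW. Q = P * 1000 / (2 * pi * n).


Formula: Q = P_W / (2 * pi * n)
Step 1 — P_W = 3281.7 kW * 1000 = 3281700.0 W
Step 2 — 2 * pi * n = 2 * pi * 3.87 = 24.315927
Step 3 — Q = 3281700.0 / 24.315927 ≈ 134960 N·m (5 s.f.)

134960 N·m


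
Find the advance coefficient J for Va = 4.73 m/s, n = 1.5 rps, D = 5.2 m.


Formula: J = Va / (n * D)
Step 1 — n * D = 1.5 * 5.2 = 7.8
Step 2 — J = 4.73 / 7.8 ≈ 0.60641 (5 s.f.)

0.60641


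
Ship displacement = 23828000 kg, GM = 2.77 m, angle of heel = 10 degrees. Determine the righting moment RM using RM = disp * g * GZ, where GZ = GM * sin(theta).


Formula: GZ = GM * sin(theta); RM = disp * g * GZ
Step 1 — GZ = 2.77 * sin(10°) = 2.77 * 0.173648 = 0.481005 m
Step 2 — RM = 23828000 * 9.81 * 0.481005 ≈ 112440000 N·m (5 s.f.)

112440000 N·m


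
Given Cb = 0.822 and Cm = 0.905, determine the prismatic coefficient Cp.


Formula: Cp = Cb / Cm
Substituting: Cp = 0.822 / 0.905
Result: Cp ≈ 0.90829 (5 s.f.)

0.90829


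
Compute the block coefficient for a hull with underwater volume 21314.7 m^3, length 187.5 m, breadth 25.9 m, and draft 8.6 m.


Formula: Cb = V / (L * B * T)
Step 1 — L * B * T = 187.5 * 25.9 * 8.6 = 41763.75 m^3
Step 2 — Cb = 21314.7 / 41763.75 ≈ 0.51036 (5 s.f.)

0.51036


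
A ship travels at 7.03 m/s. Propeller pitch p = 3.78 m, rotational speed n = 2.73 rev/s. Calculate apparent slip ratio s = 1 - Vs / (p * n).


Formula: s = 1 - Vs / (p * n)
Step 1 — p * n = 3.78 * 2.73 = 10.3194
Step 2 — Vs / (p*n) = 7.03 / 10.3194 = 0.681241 (6 d.p.)
Step 3 — s = 1 - 0.681241 = 0.318759

0.318759


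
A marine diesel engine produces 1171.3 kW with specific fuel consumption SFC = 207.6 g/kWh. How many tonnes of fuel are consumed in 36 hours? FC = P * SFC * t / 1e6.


Formula: FC (tonnes) = P * SFC * t / 1,000,000
Step 1 — P * SFC * t = 1171.3 * 207.6 * 36 = 8753827.68 g
Step 2 — FC (tonnes) = 8753827.68 / 1,000,000 ≈ 8.7538 tonnes (5 s.f.)

8.7538 tonnes


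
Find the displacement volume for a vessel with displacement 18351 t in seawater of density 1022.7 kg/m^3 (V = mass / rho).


Formula: V = mass / rho
Step 1 — convert tonnes to kg: 18351 t * 1000 = 18351000 kg
Step 2 — V = 18351000 / 1022.7 ≈ 17944 m^3 (5 s.f.)

17944 m^3


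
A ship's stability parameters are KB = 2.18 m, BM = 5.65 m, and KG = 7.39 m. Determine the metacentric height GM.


Formula: GM = KB + BM - KG
Step 1 — KM = KB + BM = 2.18 + 5.65 = 7.83 m
Step 2 — GM = KM - KG = 7.83 - 7.39 = 0.44 m

0.44 m


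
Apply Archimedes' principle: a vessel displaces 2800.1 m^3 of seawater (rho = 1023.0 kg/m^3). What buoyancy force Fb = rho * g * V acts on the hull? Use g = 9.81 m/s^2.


Formula: Fb = rho * g * V
Substituting: Fb = 1023.0 * 9.81 * 2800.1
Intermediate: 1023.0 * 9.81 = 10035.63
Result: Fb = 10035.63 * 2800.1 ≈ 28101000 N (5 s.f.)

28101000 N


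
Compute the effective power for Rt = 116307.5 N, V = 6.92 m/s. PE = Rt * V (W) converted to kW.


Formula: PE = Rt * V / 1000 (kW)
Step 1 — PE (W) = 116307.5 * 6.92 = 804847.9 W
Step 2 — PE (kW) = 804847.9 / 1000 ≈ 804.85 kW (5 s.f.)

804.85 kW


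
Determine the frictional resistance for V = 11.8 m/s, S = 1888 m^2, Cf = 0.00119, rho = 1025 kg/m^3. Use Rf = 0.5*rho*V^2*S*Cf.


Formula: Rf = 0.5 * rho * V^2 * S * Cf
Step 1 — V^2 = 11.8^2 = 139.24
Step 2 — 0.5 * rho * V^2 = 0.5 * 1025 * 139.24 = 71360.5
Step 3 — Rf = 71360.5 * 1888 * 0.00119 ≈ 160330 N (5 s.f.)

160330 N


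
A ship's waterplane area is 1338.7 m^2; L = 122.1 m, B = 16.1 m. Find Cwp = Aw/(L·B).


Formula: Cwp = Aw / (L * B)
Step 1 — L * B = 122.1 * 16.1 = 1965.81 m^2
Step 2 — Cwp = 1338.7 / 1965.81 ≈ 0.68099 (5 s.f.)

0.68099


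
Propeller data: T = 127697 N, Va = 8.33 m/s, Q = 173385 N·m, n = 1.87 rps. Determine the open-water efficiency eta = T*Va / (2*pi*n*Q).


Formula: eta = T * Va / (2 * pi * n * Q)
Step 1 — numerator = T * Va = 127697 * 8.33 = 1063716.01
Step 2 — 2 * pi * n = 2 * pi * 1.87 = 11.749557
Step 3 — denominator = 11.749557 * 173385 = 2037196.94
Step 4 — eta = 1063716.01 / 2037196.94 ≈ 0.52215 (5 s.f.)

0.52215


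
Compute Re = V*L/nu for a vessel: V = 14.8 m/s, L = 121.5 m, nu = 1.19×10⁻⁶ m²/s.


Formula: Re = V * L / nu
Step 1 — V * L = 14.8 * 121.5 = 1798.2 m^2/s
Step 2 — Re = 1798.2 / 1.19e-6 = 1.51e+09

1.51e+09


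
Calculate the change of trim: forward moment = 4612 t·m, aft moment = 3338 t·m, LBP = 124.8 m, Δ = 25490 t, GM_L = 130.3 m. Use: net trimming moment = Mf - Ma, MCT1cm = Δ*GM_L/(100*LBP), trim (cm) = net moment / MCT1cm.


Formula: net trimming moment = Mf - Ma; MCT1cm = Δ*GM_L/(100*LBP); trim = net moment / MCT1cm
Step 1 — net trimming moment = 4612 - 3338 = 1274 t·m
Step 2 — MCT1cm = 25490 * 130.3 / (100 * 124.8) = 266.1336 t·m/cm
Step 3 — trim = 1274 / 266.1336 ≈ 4.7871 cm (5 s.f.)

4.7871 cm


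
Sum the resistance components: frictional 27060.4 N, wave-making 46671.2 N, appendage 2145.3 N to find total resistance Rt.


Formula: Rt = Rf + Rw + Ra
Substituting: Rt = 27060.4 + 46671.2 + 2145.3
Result: Rt = 75876.9 N

75876.9 N


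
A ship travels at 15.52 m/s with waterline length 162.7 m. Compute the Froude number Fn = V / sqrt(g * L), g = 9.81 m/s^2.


Formula: Fn = V / sqrt(g * L)
Step 1 — g * L = 9.81 * 162.7 = 1596.087
Step 2 — sqrt(g * L) = sqrt(1596.087) = 39.951058
Step 3 — Fn = 15.52 / 39.951058 ≈ 0.38848 (5 s.f.)

0.38848


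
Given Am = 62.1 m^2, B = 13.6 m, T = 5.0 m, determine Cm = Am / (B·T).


Formula: Cm = Am / (B * T)
Step 1 — B * T = 13.6 * 5.0 = 68.0 m^2
Step 2 — Cm = 62.1 / 68.0 ≈ 0.91324 (5 s.f.)

0.91324


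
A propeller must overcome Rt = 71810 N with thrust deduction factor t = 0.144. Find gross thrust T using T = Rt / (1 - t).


Formula: T = Rt / (1 - t)
Step 1 — (1 - t) = 1 - 0.144 = 0.856
Step 2 — T = 71810 / 0.856 ≈ 83890 N (5 s.f.)

83890 N


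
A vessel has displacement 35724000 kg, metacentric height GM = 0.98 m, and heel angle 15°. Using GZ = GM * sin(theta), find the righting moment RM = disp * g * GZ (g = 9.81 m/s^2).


Formula: GZ = GM * sin(theta); RM = disp * g * GZ
Step 1 — GZ = 0.98 * sin(15°) = 0.98 * 0.258819 = 0.253643 m
Step 2 — RM = 35724000 * 9.81 * 0.253643 ≈ 88890000 N·m (5 s.f.)

88890000 N·m


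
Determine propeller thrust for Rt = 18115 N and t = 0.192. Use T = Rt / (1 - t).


Formula: T = Rt / (1 - t)
Step 1 — (1 - t) = 1 - 0.192 = 0.808
Step 2 — T = 18115 / 0.808 ≈ 22420 N (5 s.f.)

22420 N


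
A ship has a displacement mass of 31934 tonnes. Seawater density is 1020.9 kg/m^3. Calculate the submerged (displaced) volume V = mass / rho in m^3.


Formula: V = mass / rho
Step 1 — convert tonnes to kg: 31934 t * 1000 = 31934000 kg
Step 2 — V = 31934000 / 1020.9 ≈ 31280 m^3 (5 s.f.)

31280 m^3


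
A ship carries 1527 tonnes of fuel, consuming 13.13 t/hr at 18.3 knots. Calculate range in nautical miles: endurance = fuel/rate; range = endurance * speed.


Formula: endurance = fuel / rate; range = endurance * speed
Step 1 — endurance = 1527 / 13.13 = 116.2986 hours
Step 2 — range = 116.2986 * 18.3 ≈ 2128.3 nautical miles (5 s.f.)

2128.3 NM


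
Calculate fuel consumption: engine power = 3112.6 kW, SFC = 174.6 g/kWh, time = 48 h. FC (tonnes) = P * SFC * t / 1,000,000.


Formula: FC (tonnes) = P * SFC * t / 1,000,000
Step 1 — P * SFC * t = 3112.6 * 174.6 * 48 = 26086078.08 g
Step 2 — FC (tonnes) = 26086078.08 / 1,000,000 ≈ 26.086 tonnes (5 s.f.)

26.086 tonnes


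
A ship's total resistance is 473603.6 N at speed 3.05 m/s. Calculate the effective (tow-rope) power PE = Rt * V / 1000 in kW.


Formula: PE = Rt * V / 1000 (kW)
Step 1 — PE (W) = 473603.6 * 3.05 = 1444490.98 W
Step 2 — PE (kW) = 1444490.98 / 1000 ≈ 1444.5 kW (5 s.f.)

1444.5 kW


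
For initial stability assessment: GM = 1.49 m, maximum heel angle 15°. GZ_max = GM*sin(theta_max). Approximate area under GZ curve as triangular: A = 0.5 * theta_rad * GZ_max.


Formula: GZ_max = GM * sin(theta); Area = 0.5 * theta_rad * GZ_max
Step 1 — GZ_max = 1.49 * sin(15°) = 1.49 * 0.258819 = 0.38564 m
Step 2 — theta_rad = 15 * pi/180 = 0.261799 rad
Step 3 — Area = 0.5 * 0.261799 * 0.38564 ≈ 0.050480 m·rad (5 s.f.)

0.050480 m·rad


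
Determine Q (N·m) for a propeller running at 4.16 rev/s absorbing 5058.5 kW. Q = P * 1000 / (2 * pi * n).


Formula: Q = P_W / (2 * pi * n)
Step 1 — P_W = 5058.5 kW * 1000 = 5058500.0 W
Step 2 — 2 * pi * n = 2 * pi * 4.16 = 26.138051
Step 3 — Q = 5058500.0 / 26.138051 ≈ 193530 N·m (5 s.f.)

193530 N·m


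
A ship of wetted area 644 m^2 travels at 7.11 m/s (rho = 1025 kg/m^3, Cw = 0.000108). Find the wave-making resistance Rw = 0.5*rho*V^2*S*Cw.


Formula: Rw = 0.5 * rho * V^2 * S * Cw
Step 1 — V^2 = 7.11^2 = 50.5521
Step 2 — 0.5 * rho * V^2 = 0.5 * 1025 * 50.5521 = 25907.95125
Step 3 — Rw = 25907.95125 * 644 * 0.000108 ≈ 1801.9 N (5 s.f.)

1801.9 N


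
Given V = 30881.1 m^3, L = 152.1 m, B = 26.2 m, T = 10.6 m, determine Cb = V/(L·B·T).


Formula: Cb = V / (L * B * T)
Step 1 — L * B * T = 152.1 * 26.2 * 10.6 = 42241.212 m^3
Step 2 — Cb = 30881.1 / 42241.212 ≈ 0.73107 (5 s.f.)

0.73107


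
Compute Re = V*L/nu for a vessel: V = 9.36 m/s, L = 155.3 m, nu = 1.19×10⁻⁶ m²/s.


Formula: Re = V * L / nu
Step 1 — V * L = 9.36 * 155.3 = 1453.608 m^2/s
Step 2 — Re = 1453.608 / 1.19e-6 = 1.22e+09

1.22e+09


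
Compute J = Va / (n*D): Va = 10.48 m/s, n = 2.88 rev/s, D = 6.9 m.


Formula: J = Va / (n * D)
Step 1 — n * D = 2.88 * 6.9 = 19.872
Step 2 — J = 10.48 / 19.872 ≈ 0.52738 (5 s.f.)

0.52738


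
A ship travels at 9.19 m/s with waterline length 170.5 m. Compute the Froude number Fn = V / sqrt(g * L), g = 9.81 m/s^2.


Formula: Fn = V / sqrt(g * L)
Step 1 — g * L = 9.81 * 170.5 = 1672.605
Step 2 — sqrt(g * L) = sqrt(1672.605) = 40.897494
Step 3 — Fn = 9.19 / 40.897494 ≈ 0.22471 (5 s.f.)

0.22471


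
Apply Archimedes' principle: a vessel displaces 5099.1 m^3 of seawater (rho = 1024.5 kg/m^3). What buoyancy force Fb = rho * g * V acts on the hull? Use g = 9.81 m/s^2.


Formula: Fb = rho * g * V
Substituting: Fb = 1024.5 * 9.81 * 5099.1
Intermediate: 1024.5 * 9.81 = 10050.345
Result: Fb = 10050.345 * 5099.1 ≈ 51248000 N (5 s.f.)

51248000 N


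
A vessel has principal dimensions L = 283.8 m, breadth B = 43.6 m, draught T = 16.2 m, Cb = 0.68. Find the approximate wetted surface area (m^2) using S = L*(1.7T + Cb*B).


Formula: S = 1.7*L*T + V/T with V = Cb*L*B*T, i.e. S = L * (1.7*T + Cb*B)
Step 1 — 1.7*T = 1.7 * 16.2 = 27.54 m
Step 2 — Cb*B = 0.68 * 43.6 = 29.648 m
Step 3 — 1.7*T + Cb*B = 27.54 + 29.648 = 57.188 m
Step 4 — S = 283.8 * 57.188 ≈ 16230 m^2 (5 s.f.)

16230 m^2


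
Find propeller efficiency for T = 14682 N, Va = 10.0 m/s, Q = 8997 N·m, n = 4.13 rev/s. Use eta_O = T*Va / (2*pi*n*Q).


Formula: eta = T * Va / (2 * pi * n * Q)
Step 1 — numerator = T * Va = 14682 * 10.0 = 146820.0
Step 2 — 2 * pi * n = 2 * pi * 4.13 = 25.949555
Step 3 — denominator = 25.949555 * 8997 = 233468.15
Step 4 — eta = 146820.0 / 233468.15 ≈ 0.62887 (5 s.f.)

0.62887


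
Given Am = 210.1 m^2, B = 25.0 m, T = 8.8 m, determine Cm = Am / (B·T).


Formula: Cm = Am / (B * T)
Step 1 — B * T = 25.0 * 8.8 = 220.0 m^2
Step 2 — Cm = 210.1 / 220.0 ≈ 0.95500 (5 s.f.)

0.95500


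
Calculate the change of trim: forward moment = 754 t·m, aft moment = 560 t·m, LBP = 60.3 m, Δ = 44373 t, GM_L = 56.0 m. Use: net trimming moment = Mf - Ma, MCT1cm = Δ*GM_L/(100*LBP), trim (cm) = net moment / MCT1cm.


Formula: net trimming moment = Mf - Ma; MCT1cm = Δ*GM_L/(100*LBP); trim = net moment / MCT1cm
Step 1 — net trimming moment = 754 - 560 = 194 t·m
Step 2 — MCT1cm = 44373 * 56.0 / (100 * 60.3) = 412.0876 t·m/cm
Step 3 — trim = 194 / 412.0876 ≈ 0.47077 cm (5 s.f.)

0.47077 cm


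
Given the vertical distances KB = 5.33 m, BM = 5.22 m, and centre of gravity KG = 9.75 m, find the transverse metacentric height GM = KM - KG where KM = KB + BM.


Formula: GM = KB + BM - KG
Step 1 — KM = KB + BM = 5.33 + 5.22 = 10.55 m
Step 2 — GM = KM - KG = 10.55 - 9.75 = 0.8 m

0.8 m


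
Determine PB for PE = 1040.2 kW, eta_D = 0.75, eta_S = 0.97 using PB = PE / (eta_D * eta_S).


Formula: PB = PE / (eta_D * eta_S)
Step 1 — combined efficiency = eta_D * eta_S = 0.75 * 0.97 = 0.7275
Step 2 — PB = 1040.2 / 0.7275 ≈ 1429.8 kW (5 s.f.)

1429.8 kW


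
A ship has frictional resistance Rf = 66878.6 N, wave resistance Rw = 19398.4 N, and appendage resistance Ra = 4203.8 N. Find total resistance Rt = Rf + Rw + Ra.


Formula: Rt = Rf + Rw + Ra
Substituting: Rt = 66878.6 + 19398.4 + 4203.8
Result: Rt = 90480.8 N

90480.8 N


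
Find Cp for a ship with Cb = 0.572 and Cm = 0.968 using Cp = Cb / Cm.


Formula: Cp = Cb / Cm
Substituting: Cp = 0.572 / 0.968
Result: Cp ≈ 0.59091 (5 s.f.)

0.59091


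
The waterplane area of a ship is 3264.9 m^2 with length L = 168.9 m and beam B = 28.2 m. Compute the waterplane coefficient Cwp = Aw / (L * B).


Formula: Cwp = Aw / (L * B)
Step 1 — L * B = 168.9 * 28.2 = 4762.98 m^2
Step 2 — Cwp = 3264.9 / 4762.98 ≈ 0.68547 (5 s.f.)

0.68547


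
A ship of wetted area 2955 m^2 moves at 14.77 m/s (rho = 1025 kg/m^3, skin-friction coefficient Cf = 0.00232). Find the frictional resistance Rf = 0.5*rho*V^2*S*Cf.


Formula: Rf = 0.5 * rho * V^2 * S * Cf
Step 1 — V^2 = 14.77^2 = 218.1529
Step 2 — 0.5 * rho * V^2 = 0.5 * 1025 * 218.1529 = 111803.36125
Step 3 — Rf = 111803.36125 * 2955 * 0.00232 ≈ 766480 N (5 s.f.)

766480 N


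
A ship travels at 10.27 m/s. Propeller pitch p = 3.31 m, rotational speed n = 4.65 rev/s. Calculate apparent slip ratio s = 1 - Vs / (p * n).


Formula: s = 1 - Vs / (p * n)
Step 1 — p * n = 3.31 * 4.65 = 15.3915
Step 2 — Vs / (p*n) = 10.27 / 15.3915 = 0.667251 (6 d.p.)
Step 3 — s = 1 - 0.667251 = 0.332749

0.332749


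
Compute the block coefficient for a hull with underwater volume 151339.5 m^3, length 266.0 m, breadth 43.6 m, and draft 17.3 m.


Formula: Cb = V / (L * B * T)
Step 1 — L * B * T = 266.0 * 43.6 * 17.3 = 200638.48 m^3
Step 2 — Cb = 151339.5 / 200638.48 ≈ 0.75429 (5 s.f.)

0.75429


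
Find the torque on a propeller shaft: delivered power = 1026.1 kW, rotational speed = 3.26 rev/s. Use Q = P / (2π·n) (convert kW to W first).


Formula: Q = P_W / (2 * pi * n)
Step 1 — P_W = 1026.1 kW * 1000 = 1026100.0 W
Step 2 — 2 * pi * n = 2 * pi * 3.26 = 20.483184
Step 3 — Q = 1026100.0 / 20.483184 ≈ 50095 N·m (5 s.f.)

50095 N·m


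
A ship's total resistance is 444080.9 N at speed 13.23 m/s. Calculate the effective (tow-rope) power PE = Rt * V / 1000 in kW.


Formula: PE = Rt * V / 1000 (kW)
Step 1 — PE (W) = 444080.9 * 13.23 = 5875190.307 W
Step 2 — PE (kW) = 5875190.307 / 1000 ≈ 5875.2 kW (5 s.f.)

5875.2 kW


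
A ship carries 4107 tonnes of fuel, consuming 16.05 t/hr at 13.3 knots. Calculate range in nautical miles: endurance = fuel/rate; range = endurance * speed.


Formula: endurance = fuel / rate; range = endurance * speed
Step 1 — endurance = 4107 / 16.05 = 255.8879 hours
Step 2 — range = 255.8879 * 13.3 ≈ 3403.3 nautical miles (5 s.f.)

3403.3 NM


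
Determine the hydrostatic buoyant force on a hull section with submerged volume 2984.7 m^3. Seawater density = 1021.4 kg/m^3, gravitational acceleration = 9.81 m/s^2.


Formula: Fb = rho * g * V
Substituting: Fb = 1021.4 * 9.81 * 2984.7
Intermediate: 1021.4 * 9.81 = 10019.934
Result: Fb = 10019.934 * 2984.7 ≈ 29906000 N (5 s.f.)

29906000 N


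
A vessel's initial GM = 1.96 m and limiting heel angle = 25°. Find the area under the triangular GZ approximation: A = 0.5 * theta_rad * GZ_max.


Formula: GZ_max = GM * sin(theta); Area = 0.5 * theta_rad * GZ_max
Step 1 — GZ_max = 1.96 * sin(25°) = 1.96 * 0.422618 = 0.828331 m
Step 2 — theta_rad = 25 * pi/180 = 0.436332 rad
Step 3 — Area = 0.5 * 0.436332 * 0.828331 ≈ 0.18071 m·rad (5 s.f.)

0.18071 m·rad


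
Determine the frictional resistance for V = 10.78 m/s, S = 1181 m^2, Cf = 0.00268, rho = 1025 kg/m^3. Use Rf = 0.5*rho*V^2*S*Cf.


Formula: Rf = 0.5 * rho * V^2 * S * Cf
Step 1 — V^2 = 10.78^2 = 116.2084
Step 2 — 0.5 * rho * V^2 = 0.5 * 1025 * 116.2084 = 59556.805
Step 3 — Rf = 59556.805 * 1181 * 0.00268 ≈ 188500 N (5 s.f.)

188500 N


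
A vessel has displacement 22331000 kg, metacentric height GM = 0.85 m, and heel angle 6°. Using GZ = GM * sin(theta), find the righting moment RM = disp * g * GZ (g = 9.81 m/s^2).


Formula: GZ = GM * sin(theta); RM = disp * g * GZ
Step 1 — GZ = 0.85 * sin(6°) = 0.85 * 0.104528 = 0.088849 m
Step 2 — RM = 22331000 * 9.81 * 0.088849 ≈ 19464000 N·m (5 s.f.)

19464000 N·m


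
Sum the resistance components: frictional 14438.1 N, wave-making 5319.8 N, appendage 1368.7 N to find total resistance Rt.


Formula: Rt = Rf + Rw + Ra
Substituting: Rt = 14438.1 + 5319.8 + 1368.7
Result: Rt = 21126.6 N

21126.6 N


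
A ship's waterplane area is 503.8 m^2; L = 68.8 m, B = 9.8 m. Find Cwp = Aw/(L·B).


Formula: Cwp = Aw / (L * B)
Step 1 — L * B = 68.8 * 9.8 = 674.24 m^2
Step 2 — Cwp = 503.8 / 674.24 ≈ 0.74721 (5 s.f.)

0.74721


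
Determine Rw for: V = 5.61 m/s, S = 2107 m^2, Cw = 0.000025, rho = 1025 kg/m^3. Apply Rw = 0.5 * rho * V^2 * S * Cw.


Formula: Rw = 0.5 * rho * V^2 * S * Cw
Step 1 — V^2 = 5.61^2 = 31.4721
Step 2 — 0.5 * rho * V^2 = 0.5 * 1025 * 31.4721 = 16129.45125
Step 3 — Rw = 16129.45125 * 2107 * 0.000025 ≈ 849.62 N (5 s.f.)

849.62 N


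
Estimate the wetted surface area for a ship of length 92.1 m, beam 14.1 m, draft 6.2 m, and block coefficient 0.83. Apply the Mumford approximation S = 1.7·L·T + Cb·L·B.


Formula: S = 1.7*L*T + V/T with V = Cb*L*B*T, i.e. S = L * (1.7*T + Cb*B)
Step 1 — 1.7*T = 1.7 * 6.2 = 10.54 m
Step 2 — Cb*B = 0.83 * 14.1 = 11.703 m
Step 3 — 1.7*T + Cb*B = 10.54 + 11.703 = 22.243 m
Step 4 — S = 92.1 * 22.243 ≈ 2048.6 m^2 (5 s.f.)

2048.6 m^2


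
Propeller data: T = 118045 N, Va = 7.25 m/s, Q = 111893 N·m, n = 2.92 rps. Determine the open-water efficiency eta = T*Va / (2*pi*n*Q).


Formula: eta = T * Va / (2 * pi * n * Q)
Step 1 — numerator = T * Va = 118045 * 7.25 = 855826.25
Step 2 — 2 * pi * n = 2 * pi * 2.92 = 18.346901
Step 3 — denominator = 18.346901 * 111893 = 2052889.79
Step 4 — eta = 855826.25 / 2052889.79 ≈ 0.41689 (5 s.f.)

0.41689


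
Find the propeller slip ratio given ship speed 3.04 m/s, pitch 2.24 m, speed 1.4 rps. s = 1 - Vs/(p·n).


Formula: s = 1 - Vs / (p * n)
Step 1 — p * n = 2.24 * 1.4 = 3.136
Step 2 — Vs / (p*n) = 3.04 / 3.136 = 0.969388 (6 d.p.)
Step 3 — s = 1 - 0.969388 = 0.030612

0.030612


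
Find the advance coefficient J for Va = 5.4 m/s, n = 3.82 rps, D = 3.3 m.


Formula: J = Va / (n * D)
Step 1 — n * D = 3.82 * 3.3 = 12.606
Step 2 — J = 5.4 / 12.606 ≈ 0.42837 (5 s.f.)

0.42837


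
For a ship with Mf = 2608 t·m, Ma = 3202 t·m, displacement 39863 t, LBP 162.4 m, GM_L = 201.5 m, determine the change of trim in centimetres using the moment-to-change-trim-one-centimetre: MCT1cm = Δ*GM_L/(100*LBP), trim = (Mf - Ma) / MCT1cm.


Formula: net trimming moment = Mf - Ma; MCT1cm = Δ*GM_L/(100*LBP); trim = net moment / MCT1cm
Step 1 — net trimming moment = 2608 - 3202 = -594 t·m
Step 2 — MCT1cm = 39863 * 201.5 / (100 * 162.4) = 494.6056 t·m/cm
Step 3 — trim = -594 / 494.6056 ≈ -1.2010 cm (5 s.f.)

-1.2010 cm


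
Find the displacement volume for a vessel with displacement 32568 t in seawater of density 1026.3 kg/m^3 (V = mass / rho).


Formula: V = mass / rho
Step 1 — convert tonnes to kg: 32568 t * 1000 = 32568000 kg
Step 2 — V = 32568000 / 1026.3 ≈ 31733 m^3 (5 s.f.)

31733 m^3


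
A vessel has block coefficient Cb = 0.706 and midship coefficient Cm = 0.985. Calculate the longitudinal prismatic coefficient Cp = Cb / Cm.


Formula: Cp = Cb / Cm
Substituting: Cp = 0.706 / 0.985
Result: Cp ≈ 0.71675 (5 s.f.)

0.71675


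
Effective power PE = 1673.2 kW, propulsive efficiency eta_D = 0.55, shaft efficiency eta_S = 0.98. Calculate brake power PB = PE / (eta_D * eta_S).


Formula: PB = PE / (eta_D * eta_S)
Step 1 — combined efficiency = eta_D * eta_S = 0.55 * 0.98 = 0.539
Step 2 — PB = 1673.2 / 0.539 ≈ 3104.3 kW (5 s.f.)

3104.3 kW


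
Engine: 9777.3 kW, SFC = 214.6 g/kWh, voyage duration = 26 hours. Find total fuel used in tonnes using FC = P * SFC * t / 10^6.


Formula: FC (tonnes) = P * SFC * t / 1,000,000
Step 1 — P * SFC * t = 9777.3 * 214.6 * 26 = 54553423.08 g
Step 2 — FC (tonnes) = 54553423.08 / 1,000,000 ≈ 54.553 tonnes (5 s.f.)

54.553 tonnes


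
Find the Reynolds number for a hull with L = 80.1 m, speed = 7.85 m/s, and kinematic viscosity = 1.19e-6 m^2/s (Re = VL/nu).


Formula: Re = V * L / nu
Step 1 — V * L = 7.85 * 80.1 = 628.785 m^2/s
Step 2 — Re = 628.785 / 1.19e-6 = 5.28e+08

5.28e+08


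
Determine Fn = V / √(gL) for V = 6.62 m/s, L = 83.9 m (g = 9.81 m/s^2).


Formula: Fn = V / sqrt(g * L)
Step 1 — g * L = 9.81 * 83.9 = 823.059
Step 2 — sqrt(g * L) = sqrt(823.059) = 28.689005
Step 3 — Fn = 6.62 / 28.689005 ≈ 0.23075 (5 s.f.)

0.23075


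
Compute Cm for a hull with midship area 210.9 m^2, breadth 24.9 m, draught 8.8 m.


Formula: Cm = Am / (B * T)
Step 1 — B * T = 24.9 * 8.8 = 219.12 m^2
Step 2 — Cm = 210.9 / 219.12 ≈ 0.96249 (5 s.f.)

0.96249


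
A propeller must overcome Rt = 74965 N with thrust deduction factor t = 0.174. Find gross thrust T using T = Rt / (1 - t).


Formula: T = Rt / (1 - t)
Step 1 — (1 - t) = 1 - 0.174 = 0.826
Step 2 — T = 74965 / 0.826 ≈ 90757 N (5 s.f.)

90757 N


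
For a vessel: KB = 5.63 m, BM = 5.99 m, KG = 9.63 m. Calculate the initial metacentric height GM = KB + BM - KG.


Formula: GM = KB + BM - KG
Step 1 — KM = KB + BM = 5.63 + 5.99 = 11.62 m
Step 2 — GM = KM - KG = 11.62 - 9.63 = 1.99 m

1.99 m


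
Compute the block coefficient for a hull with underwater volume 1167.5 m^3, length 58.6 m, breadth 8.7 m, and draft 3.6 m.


Formula: Cb = V / (L * B * T)
Step 1 — L * B * T = 58.6 * 8.7 * 3.6 = 1835.352 m^3
Step 2 — Cb = 1167.5 / 1835.352 ≈ 0.63612 (5 s.f.)

0.63612


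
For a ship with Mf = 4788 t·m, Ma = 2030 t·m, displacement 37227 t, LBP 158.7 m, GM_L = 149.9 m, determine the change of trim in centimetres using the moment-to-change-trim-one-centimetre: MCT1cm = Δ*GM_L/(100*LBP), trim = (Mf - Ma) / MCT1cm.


Formula: net trimming moment = Mf - Ma; MCT1cm = Δ*GM_L/(100*LBP); trim = net moment / MCT1cm
Step 1 — net trimming moment = 4788 - 2030 = 2758 t·m
Step 2 — MCT1cm = 37227 * 149.9 / (100 * 158.7) = 351.6274 t·m/cm
Step 3 — trim = 2758 / 351.6274 ≈ 7.8435 cm (5 s.f.)

7.8435 cm


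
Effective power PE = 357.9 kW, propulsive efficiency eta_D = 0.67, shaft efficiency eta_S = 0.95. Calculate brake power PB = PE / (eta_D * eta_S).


Formula: PB = PE / (eta_D * eta_S)
Step 1 — combined efficiency = eta_D * eta_S = 0.67 * 0.95 = 0.6365
Step 2 — PB = 357.9 / 0.6365 ≈ 562.29 kW (5 s.f.)

562.29 kW


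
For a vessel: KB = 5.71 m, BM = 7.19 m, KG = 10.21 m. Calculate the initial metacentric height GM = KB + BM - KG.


Formula: GM = KB + BM - KG
Step 1 — KM = KB + BM = 5.71 + 7.19 = 12.9 m
Step 2 — GM = KM - KG = 12.9 - 10.21 = 2.69 m

2.69 m


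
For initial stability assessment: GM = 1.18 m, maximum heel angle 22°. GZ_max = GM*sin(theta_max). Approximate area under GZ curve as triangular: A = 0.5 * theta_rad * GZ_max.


Formula: GZ_max = GM * sin(theta); Area = 0.5 * theta_rad * GZ_max
Step 1 — GZ_max = 1.18 * sin(22°) = 1.18 * 0.374607 = 0.442036 m
Step 2 — theta_rad = 22 * pi/180 = 0.383972 rad
Step 3 — Area = 0.5 * 0.383972 * 0.442036 ≈ 0.084865 m·rad (5 s.f.)

0.084865 m·rad


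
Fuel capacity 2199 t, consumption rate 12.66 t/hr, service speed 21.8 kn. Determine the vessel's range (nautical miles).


Formula: endurance = fuel / rate; range = endurance * speed
Step 1 — endurance = 2199 / 12.66 = 173.6967 hours
Step 2 — range = 173.6967 * 21.8 ≈ 3786.6 nautical miles (5 s.f.)

3786.6 NM


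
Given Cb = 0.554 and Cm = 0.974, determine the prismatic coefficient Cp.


Formula: Cp = Cb / Cm
Substituting: Cp = 0.554 / 0.974
Result: Cp ≈ 0.56879 (5 s.f.)

0.56879


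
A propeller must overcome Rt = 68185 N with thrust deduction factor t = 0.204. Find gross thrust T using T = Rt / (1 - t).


Formula: T = Rt / (1 - t)
Step 1 — (1 - t) = 1 - 0.204 = 0.796
Step 2 — T = 68185 / 0.796 ≈ 85660 N (5 s.f.)

85660 N


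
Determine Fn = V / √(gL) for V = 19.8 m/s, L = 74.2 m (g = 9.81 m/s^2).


Formula: Fn = V / sqrt(g * L)
Step 1 — g * L = 9.81 * 74.2 = 727.902
Step 2 — sqrt(g * L) = sqrt(727.902) = 26.979659
Step 3 — Fn = 19.8 / 26.979659 ≈ 0.73389 (5 s.f.)

0.73389


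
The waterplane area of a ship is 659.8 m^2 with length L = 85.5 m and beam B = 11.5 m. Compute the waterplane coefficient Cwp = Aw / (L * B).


Formula: Cwp = Aw / (L * B)
Step 1 — L * B = 85.5 * 11.5 = 983.25 m^2
Step 2 — Cwp = 659.8 / 983.25 ≈ 0.67104 (5 s.f.)

0.67104


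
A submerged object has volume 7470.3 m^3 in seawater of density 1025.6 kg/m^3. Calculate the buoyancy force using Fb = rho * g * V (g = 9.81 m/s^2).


Formula: Fb = rho * g * V
Substituting: Fb = 1025.6 * 9.81 * 7470.3
Intermediate: 1025.6 * 9.81 = 10061.136
Result: Fb = 10061.136 * 7470.3 ≈ 75160000 N (5 s.f.)

75160000 N


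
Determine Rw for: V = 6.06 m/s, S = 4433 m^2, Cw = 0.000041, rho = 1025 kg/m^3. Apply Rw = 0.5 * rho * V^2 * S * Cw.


Formula: Rw = 0.5 * rho * V^2 * S * Cw
Step 1 — V^2 = 6.06^2 = 36.7236
Step 2 — 0.5 * rho * V^2 = 0.5 * 1025 * 36.7236 = 18820.845
Step 3 — Rw = 18820.845 * 4433 * 0.000041 ≈ 3420.7 N (5 s.f.)

3420.7 N


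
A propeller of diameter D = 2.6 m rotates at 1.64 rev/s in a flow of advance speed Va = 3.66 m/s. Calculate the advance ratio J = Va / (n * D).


Formula: J = Va / (n * D)
Step 1 — n * D = 1.64 * 2.6 = 4.264
Step 2 — J = 3.66 / 4.264 ≈ 0.85835 (5 s.f.)

0.85835


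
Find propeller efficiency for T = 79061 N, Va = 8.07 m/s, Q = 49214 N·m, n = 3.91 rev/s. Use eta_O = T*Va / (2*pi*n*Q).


Formula: eta = T * Va / (2 * pi * n * Q)
Step 1 — numerator = T * Va = 79061 * 8.07 = 638022.27
Step 2 — 2 * pi * n = 2 * pi * 3.91 = 24.567255
Step 3 — denominator = 24.567255 * 49214 = 1209052.89
Step 4 — eta = 638022.27 / 1209052.89 ≈ 0.52770 (5 s.f.)

0.52770


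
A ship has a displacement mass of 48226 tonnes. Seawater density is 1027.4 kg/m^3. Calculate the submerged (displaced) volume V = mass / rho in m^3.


Formula: V = mass / rho
Step 1 — convert tonnes to kg: 48226 t * 1000 = 48226000 kg
Step 2 — V = 48226000 / 1027.4 ≈ 46940 m^3 (5 s.f.)

46940 m^3


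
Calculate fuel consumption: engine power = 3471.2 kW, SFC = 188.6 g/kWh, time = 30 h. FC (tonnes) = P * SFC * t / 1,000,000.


Formula: FC (tonnes) = P * SFC * t / 1,000,000
Step 1 — P * SFC * t = 3471.2 * 188.6 * 30 = 19640049.6 g
Step 2 — FC (tonnes) = 19640049.6 / 1,000,000 ≈ 19.640 tonnes (5 s.f.)

19.640 tonnes


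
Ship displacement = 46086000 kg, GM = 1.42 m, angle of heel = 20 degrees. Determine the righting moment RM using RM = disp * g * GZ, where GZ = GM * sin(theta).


Formula: GZ = GM * sin(theta); RM = disp * g * GZ
Step 1 — GZ = 1.42 * sin(20°) = 1.42 * 0.34202 = 0.485668 m
Step 2 — RM = 46086000 * 9.81 * 0.485668 ≈ 219570000 N·m (5 s.f.)

219570000 N·m


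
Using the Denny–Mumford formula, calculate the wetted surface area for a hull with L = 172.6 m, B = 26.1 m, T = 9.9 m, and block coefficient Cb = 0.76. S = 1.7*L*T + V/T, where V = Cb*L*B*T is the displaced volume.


Formula: S = 1.7*L*T + V/T with V = Cb*L*B*T, i.e. S = L * (1.7*T + Cb*B)
Step 1 — 1.7*T = 1.7 * 9.9 = 16.83 m
Step 2 — Cb*B = 0.76 * 26.1 = 19.836 m
Step 3 — 1.7*T + Cb*B = 16.83 + 19.836 = 36.666 m
Step 4 — S = 172.6 * 36.666 ≈ 6328.6 m^2 (5 s.f.)

6328.6 m^2


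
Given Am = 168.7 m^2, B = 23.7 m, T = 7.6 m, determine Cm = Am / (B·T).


Formula: Cm = Am / (B * T)
Step 1 — B * T = 23.7 * 7.6 = 180.12 m^2
Step 2 — Cm = 168.7 / 180.12 ≈ 0.93660 (5 s.f.)

0.93660


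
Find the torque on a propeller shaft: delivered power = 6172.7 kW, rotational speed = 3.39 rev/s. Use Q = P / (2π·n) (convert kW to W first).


Formula: Q = P_W / (2 * pi * n)
Step 1 — P_W = 6172.7 kW * 1000 = 6172700.0 W
Step 2 — 2 * pi * n = 2 * pi * 3.39 = 21.299998
Step 3 — Q = 6172700.0 / 21.299998 ≈ 289800 N·m (5 s.f.)

289800 N·m


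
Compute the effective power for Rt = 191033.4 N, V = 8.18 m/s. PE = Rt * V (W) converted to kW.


Formula: PE = Rt * V / 1000 (kW)
Step 1 — PE (W) = 191033.4 * 8.18 = 1562653.212 W
Step 2 — PE (kW) = 1562653.212 / 1000 ≈ 1562.7 kW (5 s.f.)

1562.7 kW


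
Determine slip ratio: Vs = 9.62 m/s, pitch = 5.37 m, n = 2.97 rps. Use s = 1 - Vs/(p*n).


Formula: s = 1 - Vs / (p * n)
Step 1 — p * n = 5.37 * 2.97 = 15.9489
Step 2 — Vs / (p*n) = 9.62 / 15.9489 = 0.603176 (6 d.p.)
Step 3 — s = 1 - 0.603176 = 0.396824

0.396824
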